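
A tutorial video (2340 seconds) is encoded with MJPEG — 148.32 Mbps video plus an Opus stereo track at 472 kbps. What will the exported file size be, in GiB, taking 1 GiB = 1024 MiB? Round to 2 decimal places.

40.53 GiB

Audio: 472 kbps = 0.472 Mbps.
Total bitrate: 148.32 + 0.472 = 148.792 Mbps.
Stream data: 148.792 Mbps × 2340 s = 348173.3 Mb.
348,173 Mb = 43,521,660,000 bytes ÷ 1,073,741,824 = 40.53 GiB.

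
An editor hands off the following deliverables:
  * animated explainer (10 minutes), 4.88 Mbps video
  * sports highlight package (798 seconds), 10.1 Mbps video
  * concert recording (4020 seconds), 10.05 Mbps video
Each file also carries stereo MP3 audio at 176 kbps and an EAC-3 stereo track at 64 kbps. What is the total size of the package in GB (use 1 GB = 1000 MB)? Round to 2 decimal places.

6.59 GB

Audio total: 176 + 64 = 240 kbps = 0.240 Mbps.
animated explainer: 5.120 Mbps × 600 s = 3072.0 Mb
sports highlight package: 10.340 Mbps × 798 s = 8251.3 Mb
concert recording: 10.290 Mbps × 4020 s = 41365.8 Mb
Total: 52689.1 Mb = 6586.1 MB.
= 6.586 GB.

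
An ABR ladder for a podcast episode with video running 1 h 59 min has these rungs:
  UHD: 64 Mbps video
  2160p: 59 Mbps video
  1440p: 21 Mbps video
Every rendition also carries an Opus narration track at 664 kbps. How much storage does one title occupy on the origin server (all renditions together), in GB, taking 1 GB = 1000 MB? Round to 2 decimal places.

130.30 GB

1 h 59 min = 119 min = 7140 s
Audio: 664 kbps = 0.664 Mbps.
Sum of rendition bitrates: (64+0.664) + (59+0.664) + (21+0.664) = 145.992 Mbps.
× 7140 s = 1,042,383 Mb = 130,298 MB = 130.3 GB.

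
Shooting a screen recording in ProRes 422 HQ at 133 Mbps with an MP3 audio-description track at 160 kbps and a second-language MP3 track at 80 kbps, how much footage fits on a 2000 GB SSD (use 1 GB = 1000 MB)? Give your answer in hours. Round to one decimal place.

Audio total: 160 + 80 = 240 kbps = 0.240 Mbps.
Total bitrate: 133 + 0.240 = 133.240 Mbps.
Capacity: 2000 GB = 16,000,000 Mb.
Recording time: 16,000,000 / 133.240 = 120,084 s ≈ 33.4 hours.

33.4 hours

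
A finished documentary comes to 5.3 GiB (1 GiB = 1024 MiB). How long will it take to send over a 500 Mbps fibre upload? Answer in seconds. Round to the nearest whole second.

File: 5.3 GiB = 45526.7 Mb.
At 500 Mbps: 45526.7 / 500 = 91.1 s ≈ 91.1 seconds.

91 seconds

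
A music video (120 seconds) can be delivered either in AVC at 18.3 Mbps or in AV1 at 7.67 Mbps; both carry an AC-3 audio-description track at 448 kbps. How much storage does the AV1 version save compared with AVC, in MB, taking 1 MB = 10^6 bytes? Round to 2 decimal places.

Audio: 448 kbps = 0.448 Mbps.
AVC: 18.748 Mbps × 120 s = 2249.8 Mb = 281.220 MB.
AV1: 8.118 Mbps × 120 s = 974.2 Mb = 121.770 MB.
Saving: 281.220 − 121.770 = 159.450 MB.

159.45 MB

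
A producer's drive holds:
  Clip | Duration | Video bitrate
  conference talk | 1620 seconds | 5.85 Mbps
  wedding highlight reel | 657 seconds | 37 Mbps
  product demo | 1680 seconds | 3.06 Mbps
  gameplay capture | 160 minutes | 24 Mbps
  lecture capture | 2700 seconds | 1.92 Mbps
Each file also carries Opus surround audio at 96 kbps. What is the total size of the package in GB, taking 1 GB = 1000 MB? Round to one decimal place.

Audio: 96 kbps = 0.096 Mbps.
conference talk: 5.946 Mbps × 1620 s = 9632.5 Mb
wedding highlight reel: 37.096 Mbps × 657 s = 24372.1 Mb
product demo: 3.156 Mbps × 1680 s = 5302.1 Mb
gameplay capture: 24.096 Mbps × 9600 s = 231321.6 Mb
lecture capture: 2.016 Mbps × 2700 s = 5443.2 Mb
Total: 276071.5 Mb = 34508.9 MB.
= 34.51 GB.

34.5 GB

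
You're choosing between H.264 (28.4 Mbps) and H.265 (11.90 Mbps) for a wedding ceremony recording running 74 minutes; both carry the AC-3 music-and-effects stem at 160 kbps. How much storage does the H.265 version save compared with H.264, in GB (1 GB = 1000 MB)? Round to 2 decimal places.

74 min = 4440 s
Audio: 160 kbps = 0.160 Mbps.
H.264: 28.560 Mbps × 4440 s = 126806.4 Mb = 15.851 GB.
H.265: 12.060 Mbps × 4440 s = 53546.4 Mb = 6.693 GB.
Saving: 15.851 − 6.693 = 9.158 GB.

9.16 GB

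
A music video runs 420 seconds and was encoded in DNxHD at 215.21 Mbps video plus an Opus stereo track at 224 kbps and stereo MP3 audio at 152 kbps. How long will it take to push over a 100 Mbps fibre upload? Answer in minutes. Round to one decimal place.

Audio total: 224 + 152 = 376 kbps = 0.376 Mbps.
Total bitrate: 215.586 Mbps.
File: 215.586 Mbps × 420 s = 90546.1 Mb.
At 100 Mbps: 90546.1 / 100 = 905.5 s ≈ 15.1 minutes.

15.1 minutes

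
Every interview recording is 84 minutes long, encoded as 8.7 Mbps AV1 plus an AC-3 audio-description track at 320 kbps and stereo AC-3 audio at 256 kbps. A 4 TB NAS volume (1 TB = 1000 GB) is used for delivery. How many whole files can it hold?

84 min = 5040 s
Audio total: 320 + 256 = 576 kbps = 0.576 Mbps.
Total bitrate: 9.276 Mbps.
Per item: 9.276 Mbps × 5040 s = 46,751 Mb = 5,844 MB.
Capacity: 4 TB = 32,000,000 Mb; 684.48 items → 684 complete.

684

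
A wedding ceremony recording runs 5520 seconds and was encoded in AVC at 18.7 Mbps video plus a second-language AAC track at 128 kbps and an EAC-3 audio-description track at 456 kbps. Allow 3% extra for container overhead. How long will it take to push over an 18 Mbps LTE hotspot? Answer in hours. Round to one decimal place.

Audio total: 128 + 456 = 584 kbps = 0.584 Mbps.
Total bitrate: 19.284 Mbps.
File: 19.284 Mbps × 5520 s = 106447.7 Mb.
With 3% container overhead: ×1.03. → 109641.1 Mb.
At 18 Mbps: 109641.1 / 18 = 6091.2 s ≈ 1.69 hours.

1.7 hours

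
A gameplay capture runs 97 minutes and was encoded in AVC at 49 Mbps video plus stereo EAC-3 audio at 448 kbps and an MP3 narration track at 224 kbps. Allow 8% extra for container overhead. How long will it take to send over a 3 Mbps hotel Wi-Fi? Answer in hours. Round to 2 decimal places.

97 min = 5820 s
Audio total: 448 + 224 = 672 kbps = 0.672 Mbps.
Total bitrate: 49.672 Mbps.
File: 49.672 Mbps × 5820 s = 289091.0 Mb.
With 8% container overhead: ×1.08. → 312218.3 Mb.
At 3 Mbps: 312218.3 / 3 = 104072.8 s ≈ 28.9 hours.

28.91 hours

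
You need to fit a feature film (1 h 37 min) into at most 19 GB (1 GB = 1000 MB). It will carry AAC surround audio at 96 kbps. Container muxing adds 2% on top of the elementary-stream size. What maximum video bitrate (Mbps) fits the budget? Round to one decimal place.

25.5 Mbps

Budget: 19 GB = 152000.0 Mb.
Stream payload after overhead: 152000.0 / 1.02 = 149019.6 Mb.
1 h 37 min = 97 min = 5820 s
Total bitrate budget: 149019.6 Mb / 5820 s = 25.605 Mbps.
Audio: 96 kbps = 0.096 Mbps.
Video: 25.605 − 0.096 = 25.509 Mbps.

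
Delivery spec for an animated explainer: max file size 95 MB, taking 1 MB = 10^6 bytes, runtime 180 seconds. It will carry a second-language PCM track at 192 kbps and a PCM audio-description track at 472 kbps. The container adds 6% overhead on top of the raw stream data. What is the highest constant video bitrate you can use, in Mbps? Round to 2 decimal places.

3.32 Mbps

Budget: 95 MB = 760.0 Mb.
Stream payload after overhead: 760.0 / 1.06 = 717.0 Mb.
Total bitrate budget: 717.0 Mb / 180 s = 3.983 Mbps.
Audio total: 192 + 472 = 664 kbps = 0.664 Mbps.
Video: 3.983 − 0.664 = 3.319 Mbps.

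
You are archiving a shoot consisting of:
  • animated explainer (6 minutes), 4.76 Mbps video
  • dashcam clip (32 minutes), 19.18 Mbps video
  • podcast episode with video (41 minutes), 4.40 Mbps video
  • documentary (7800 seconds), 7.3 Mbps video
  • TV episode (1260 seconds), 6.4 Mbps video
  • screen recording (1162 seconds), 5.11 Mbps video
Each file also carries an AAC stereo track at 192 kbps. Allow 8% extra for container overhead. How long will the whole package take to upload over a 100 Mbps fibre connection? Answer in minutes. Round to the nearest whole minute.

Audio: 192 kbps = 0.192 Mbps.
animated explainer: 4.952 Mbps × 360 s × 1.08 = 1925.3 Mb
dashcam clip: 19.372 Mbps × 1920 s × 1.08 = 40169.8 Mb
podcast episode with video: 4.592 Mbps × 2460 s × 1.08 = 12200.0 Mb
documentary: 7.492 Mbps × 7800 s × 1.08 = 63112.6 Mb
TV episode: 6.592 Mbps × 1260 s × 1.08 = 8970.4 Mb
screen recording: 5.302 Mbps × 1162 s × 1.08 = 6653.8 Mb
Total: 133031.9 Mb = 16629.0 MB.
At 100 Mbps: 133031.9 / 100 = 1330 s ≈ 22.2 minutes.

22 minutes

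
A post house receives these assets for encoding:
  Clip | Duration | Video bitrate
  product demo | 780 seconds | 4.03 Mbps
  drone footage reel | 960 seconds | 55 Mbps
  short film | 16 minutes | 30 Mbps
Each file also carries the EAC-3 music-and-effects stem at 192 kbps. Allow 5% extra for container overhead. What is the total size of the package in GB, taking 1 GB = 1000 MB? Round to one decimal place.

Audio: 192 kbps = 0.192 Mbps.
product demo: 4.222 Mbps × 780 s × 1.05 = 3457.8 Mb
drone footage reel: 55.192 Mbps × 960 s × 1.05 = 55633.5 Mb
short film: 30.192 Mbps × 960 s × 1.05 = 30433.5 Mb
Total: 89524.9 Mb = 11190.6 MB.
= 11.19 GB.

11.2 GB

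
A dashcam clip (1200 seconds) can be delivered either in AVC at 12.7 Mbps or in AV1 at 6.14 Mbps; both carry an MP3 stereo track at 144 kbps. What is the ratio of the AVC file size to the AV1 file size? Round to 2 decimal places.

Audio: 144 kbps = 0.144 Mbps.
AVC: 12.844 Mbps × 1200 s = 15412.8 Mb = 1.794 GiB.
AV1: 6.284 Mbps × 1200 s = 7540.8 Mb = 0.878 GiB.
Ratio: 1.794 / 0.878 = 2.044.

2.04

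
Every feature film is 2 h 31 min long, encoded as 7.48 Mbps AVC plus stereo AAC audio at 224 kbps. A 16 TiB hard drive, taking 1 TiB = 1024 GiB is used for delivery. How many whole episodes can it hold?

2016

2 h 31 min = 151 min = 9060 s
Audio: 224 kbps = 0.224 Mbps.
Total bitrate: 7.704 Mbps.
Per item: 7.704 Mbps × 9060 s = 69,798 Mb = 8,725 MB.
Capacity: 16 TiB = 140,737,488 Mb; 2016.35 items → 2016 complete.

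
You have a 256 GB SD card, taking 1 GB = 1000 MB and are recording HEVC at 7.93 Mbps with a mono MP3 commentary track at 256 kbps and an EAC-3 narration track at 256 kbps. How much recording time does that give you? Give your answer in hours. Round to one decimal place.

67.4 hours

Audio total: 256 + 256 = 512 kbps = 0.512 Mbps.
Total bitrate: 7.93 + 0.512 = 8.442 Mbps.
Capacity: 256 GB = 2,048,000 Mb.
Recording time: 2,048,000 / 8.442 = 242,597 s ≈ 67.4 hours.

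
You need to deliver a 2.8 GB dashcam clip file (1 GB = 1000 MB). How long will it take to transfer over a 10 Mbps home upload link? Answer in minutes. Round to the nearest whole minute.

37 minutes

File: 2.8 GB = 22400.0 Mb.
At 10 Mbps: 22400.0 / 10 = 2240.0 s ≈ 37.3 minutes.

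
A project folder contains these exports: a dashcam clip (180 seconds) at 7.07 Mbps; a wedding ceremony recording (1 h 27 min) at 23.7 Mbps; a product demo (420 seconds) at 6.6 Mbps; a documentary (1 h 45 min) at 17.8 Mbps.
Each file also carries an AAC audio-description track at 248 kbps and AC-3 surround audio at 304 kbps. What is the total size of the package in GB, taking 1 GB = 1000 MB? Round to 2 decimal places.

30.82 GB

Audio total: 248 + 304 = 552 kbps = 0.552 Mbps.
dashcam clip: 7.622 Mbps × 180 s = 1372.0 Mb
wedding ceremony recording: 24.252 Mbps × 5220 s = 126595.4 Mb
product demo: 7.152 Mbps × 420 s = 3003.8 Mb
documentary: 18.352 Mbps × 6300 s = 115617.6 Mb
Total: 246588.8 Mb = 30823.6 MB.
= 30.82 GB.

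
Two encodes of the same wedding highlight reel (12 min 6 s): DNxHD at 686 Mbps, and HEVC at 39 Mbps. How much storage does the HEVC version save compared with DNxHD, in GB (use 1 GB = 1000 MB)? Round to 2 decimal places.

12 min 6 s = 726 s
DNxHD: 686.000 Mbps × 726 s = 498036.0 Mb = 62.255 GB.
HEVC: 39.000 Mbps × 726 s = 28314.0 Mb = 3.539 GB.
Saving: 62.255 − 3.539 = 58.715 GB.

58.72 GB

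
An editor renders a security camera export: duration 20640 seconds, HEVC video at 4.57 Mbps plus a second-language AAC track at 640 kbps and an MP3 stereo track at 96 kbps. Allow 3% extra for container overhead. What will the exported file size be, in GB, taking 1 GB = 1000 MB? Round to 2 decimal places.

14.10 GB

Audio total: 640 + 96 = 736 kbps = 0.736 Mbps.
Total bitrate: 4.57 + 0.736 = 5.306 Mbps.
Stream data: 5.306 Mbps × 20640 s = 109515.8 Mb.
With 3% container overhead: ×1.03.
112,801 Mb ÷ 8 = 14,100 MB → 14.10 GB.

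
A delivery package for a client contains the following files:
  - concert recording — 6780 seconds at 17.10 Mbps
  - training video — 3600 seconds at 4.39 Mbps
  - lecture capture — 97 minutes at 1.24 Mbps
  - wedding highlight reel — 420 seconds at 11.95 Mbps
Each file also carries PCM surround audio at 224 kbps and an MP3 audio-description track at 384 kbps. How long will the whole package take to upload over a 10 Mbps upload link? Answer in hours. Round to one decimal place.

Audio total: 224 + 384 = 608 kbps = 0.608 Mbps.
concert recording: 17.708 Mbps × 6780 s = 120060.2 Mb
training video: 4.998 Mbps × 3600 s = 17992.8 Mb
lecture capture: 1.848 Mbps × 5820 s = 10755.4 Mb
wedding highlight reel: 12.558 Mbps × 420 s = 5274.4 Mb
Total: 154082.8 Mb = 19260.3 MB.
At 10 Mbps: 154082.8 / 10 = 15408 s ≈ 4.28 hours.

4.3 hours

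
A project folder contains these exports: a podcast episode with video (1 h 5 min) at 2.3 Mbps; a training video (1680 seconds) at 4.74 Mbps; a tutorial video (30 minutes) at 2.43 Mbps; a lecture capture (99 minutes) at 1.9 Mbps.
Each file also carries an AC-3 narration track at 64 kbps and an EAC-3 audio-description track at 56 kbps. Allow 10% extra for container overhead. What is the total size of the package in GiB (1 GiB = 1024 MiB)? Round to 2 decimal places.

4.38 GiB

Audio total: 64 + 56 = 120 kbps = 0.120 Mbps.
podcast episode with video: 2.420 Mbps × 3900 s × 1.10 = 10381.8 Mb
training video: 4.860 Mbps × 1680 s × 1.10 = 8981.3 Mb
tutorial video: 2.550 Mbps × 1800 s × 1.10 = 5049.0 Mb
lecture capture: 2.020 Mbps × 5940 s × 1.10 = 13198.7 Mb
Total: 37610.8 Mb = 4701.3 MB.
= 4.378 GiB.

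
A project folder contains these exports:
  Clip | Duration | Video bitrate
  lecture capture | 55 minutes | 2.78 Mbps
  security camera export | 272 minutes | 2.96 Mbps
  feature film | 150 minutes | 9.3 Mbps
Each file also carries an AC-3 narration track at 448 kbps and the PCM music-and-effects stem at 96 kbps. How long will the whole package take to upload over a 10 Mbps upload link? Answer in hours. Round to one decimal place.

4.4 hours

Audio total: 448 + 96 = 544 kbps = 0.544 Mbps.
lecture capture: 3.324 Mbps × 3300 s = 10969.2 Mb
security camera export: 3.504 Mbps × 16320 s = 57185.3 Mb
feature film: 9.844 Mbps × 9000 s = 88596.0 Mb
Total: 156750.5 Mb = 19593.8 MB.
At 10 Mbps: 156750.5 / 10 = 15675 s ≈ 4.35 hours.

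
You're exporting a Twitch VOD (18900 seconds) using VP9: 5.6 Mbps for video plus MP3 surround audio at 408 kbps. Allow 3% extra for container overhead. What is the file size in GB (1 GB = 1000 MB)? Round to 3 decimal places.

14.620 GB

Audio: 408 kbps = 0.408 Mbps.
Total bitrate: 5.6 + 0.408 = 6.008 Mbps.
Stream data: 6.008 Mbps × 18900 s = 113551.2 Mb.
With 3% container overhead: ×1.03.
116,958 Mb ÷ 8 = 14,620 MB → 14.62 GB.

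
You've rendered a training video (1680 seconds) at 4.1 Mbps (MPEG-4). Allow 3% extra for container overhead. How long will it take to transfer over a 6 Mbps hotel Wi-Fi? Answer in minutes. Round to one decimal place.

File: 4.100 Mbps × 1680 s = 6888.0 Mb.
With 3% container overhead: ×1.03. → 7094.6 Mb.
At 6 Mbps: 7094.6 / 6 = 1182.4 s ≈ 19.7 minutes.

19.7 minutes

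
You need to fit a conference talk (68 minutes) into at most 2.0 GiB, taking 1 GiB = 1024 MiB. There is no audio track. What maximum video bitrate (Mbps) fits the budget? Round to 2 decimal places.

4.21 Mbps

Budget: 2.0 GiB = 17179.9 Mb.
68 min = 4080 s
Total bitrate budget: 17179.9 Mb / 4080 s = 4.211 Mbps.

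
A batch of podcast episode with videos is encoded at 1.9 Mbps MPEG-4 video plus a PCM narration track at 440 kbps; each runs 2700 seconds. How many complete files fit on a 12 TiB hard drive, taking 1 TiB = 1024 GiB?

Audio: 440 kbps = 0.440 Mbps.
Total bitrate: 2.340 Mbps.
Per item: 2.340 Mbps × 2700 s = 6,318 Mb = 789.8 MB.
Capacity: 12 TiB = 105,553,116 Mb; 16706.73 items → 16706 complete.

16706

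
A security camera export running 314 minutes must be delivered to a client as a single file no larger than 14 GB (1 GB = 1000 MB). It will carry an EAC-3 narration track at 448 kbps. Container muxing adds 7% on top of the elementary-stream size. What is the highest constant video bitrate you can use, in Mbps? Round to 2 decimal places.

5.11 Mbps

Budget: 14 GB = 112000.0 Mb.
Stream payload after overhead: 112000.0 / 1.07 = 104672.9 Mb.
314 min = 18840 s
Total bitrate budget: 104672.9 Mb / 18840 s = 5.556 Mbps.
Audio: 448 kbps = 0.448 Mbps.
Video: 5.556 − 0.448 = 5.108 Mbps.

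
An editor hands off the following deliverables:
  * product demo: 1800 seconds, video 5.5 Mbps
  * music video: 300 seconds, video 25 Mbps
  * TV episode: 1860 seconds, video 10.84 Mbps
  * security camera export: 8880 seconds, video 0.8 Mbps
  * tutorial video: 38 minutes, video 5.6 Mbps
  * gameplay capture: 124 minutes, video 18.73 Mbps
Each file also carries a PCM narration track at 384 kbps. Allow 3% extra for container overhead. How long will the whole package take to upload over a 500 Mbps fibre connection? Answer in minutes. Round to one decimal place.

7.1 minutes

Audio: 384 kbps = 0.384 Mbps.
product demo: 5.884 Mbps × 1800 s × 1.03 = 10908.9 Mb
music video: 25.384 Mbps × 300 s × 1.03 = 7843.7 Mb
TV episode: 11.224 Mbps × 1860 s × 1.03 = 21502.9 Mb
security camera export: 1.184 Mbps × 8880 s × 1.03 = 10829.3 Mb
tutorial video: 5.984 Mbps × 2280 s × 1.03 = 14052.8 Mb
gameplay capture: 19.114 Mbps × 7440 s × 1.03 = 146474.4 Mb
Total: 211612.1 Mb = 26451.5 MB.
At 500 Mbps: 211612.1 / 500 = 423 s ≈ 7.05 minutes.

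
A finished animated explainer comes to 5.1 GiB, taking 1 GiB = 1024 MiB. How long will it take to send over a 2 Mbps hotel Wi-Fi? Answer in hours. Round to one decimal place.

File: 5.1 GiB = 43808.7 Mb.
At 2 Mbps: 43808.7 / 2 = 21904.3 s ≈ 6.08 hours.

6.1 hours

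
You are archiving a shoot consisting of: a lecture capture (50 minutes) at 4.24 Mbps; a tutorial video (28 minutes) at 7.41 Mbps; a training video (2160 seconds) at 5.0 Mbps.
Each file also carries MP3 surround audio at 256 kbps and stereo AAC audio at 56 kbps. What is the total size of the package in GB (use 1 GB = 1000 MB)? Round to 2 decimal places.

Audio total: 256 + 56 = 312 kbps = 0.312 Mbps.
lecture capture: 4.552 Mbps × 3000 s = 13656.0 Mb
tutorial video: 7.722 Mbps × 1680 s = 12973.0 Mb
training video: 5.312 Mbps × 2160 s = 11473.9 Mb
Total: 38102.9 Mb = 4762.9 MB.
= 4.763 GB.

4.76 GB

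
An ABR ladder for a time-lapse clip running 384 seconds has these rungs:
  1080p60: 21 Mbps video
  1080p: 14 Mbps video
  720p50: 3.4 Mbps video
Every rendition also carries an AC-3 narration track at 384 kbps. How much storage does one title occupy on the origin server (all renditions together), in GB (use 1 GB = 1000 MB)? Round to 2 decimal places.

1.90 GB

Audio: 384 kbps = 0.384 Mbps.
Sum of rendition bitrates: (21+0.384) + (14+0.384) + (3.4+0.384) = 39.552 Mbps.
× 384 s = 15,188 Mb = 1,898 MB = 1.898 GB.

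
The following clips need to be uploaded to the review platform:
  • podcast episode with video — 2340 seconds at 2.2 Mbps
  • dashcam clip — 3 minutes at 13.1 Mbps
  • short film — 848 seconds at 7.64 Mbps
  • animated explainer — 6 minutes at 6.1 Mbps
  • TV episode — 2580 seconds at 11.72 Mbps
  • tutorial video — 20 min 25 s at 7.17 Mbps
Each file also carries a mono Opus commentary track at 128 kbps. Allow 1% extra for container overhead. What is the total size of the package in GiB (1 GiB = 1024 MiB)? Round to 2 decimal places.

Audio: 128 kbps = 0.128 Mbps.
podcast episode with video: 2.328 Mbps × 2340 s × 1.01 = 5502.0 Mb
dashcam clip: 13.228 Mbps × 180 s × 1.01 = 2404.9 Mb
short film: 7.768 Mbps × 848 s × 1.01 = 6653.1 Mb
animated explainer: 6.228 Mbps × 360 s × 1.01 = 2264.5 Mb
TV episode: 11.848 Mbps × 2580 s × 1.01 = 30873.5 Mb
tutorial video: 7.298 Mbps × 1225 s × 1.01 = 9029.5 Mb
Total: 56727.5 Mb = 7090.9 MB.
= 6.604 GiB.

6.60 GiB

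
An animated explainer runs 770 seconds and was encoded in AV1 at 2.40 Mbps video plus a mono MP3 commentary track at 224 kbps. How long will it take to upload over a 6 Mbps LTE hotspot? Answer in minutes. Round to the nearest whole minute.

6 minutes

Audio: 224 kbps = 0.224 Mbps.
Total bitrate: 2.624 Mbps.
File: 2.624 Mbps × 770 s = 2020.5 Mb.
At 6 Mbps: 2020.5 / 6 = 336.7 s ≈ 5.61 minutes.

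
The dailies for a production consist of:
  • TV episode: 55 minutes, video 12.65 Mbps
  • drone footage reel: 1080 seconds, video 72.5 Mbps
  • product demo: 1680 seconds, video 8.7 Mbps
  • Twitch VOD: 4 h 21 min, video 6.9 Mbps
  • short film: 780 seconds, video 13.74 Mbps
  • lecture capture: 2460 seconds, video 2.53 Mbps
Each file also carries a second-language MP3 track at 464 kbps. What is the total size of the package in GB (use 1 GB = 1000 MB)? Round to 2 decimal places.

Audio: 464 kbps = 0.464 Mbps.
TV episode: 13.114 Mbps × 3300 s = 43276.2 Mb
drone footage reel: 72.964 Mbps × 1080 s = 78801.1 Mb
product demo: 9.164 Mbps × 1680 s = 15395.5 Mb
Twitch VOD: 7.364 Mbps × 15660 s = 115320.2 Mb
short film: 14.204 Mbps × 780 s = 11079.1 Mb
lecture capture: 2.994 Mbps × 2460 s = 7365.2 Mb
Total: 271237.4 Mb = 33904.7 MB.
= 33.90 GB.

33.90 GB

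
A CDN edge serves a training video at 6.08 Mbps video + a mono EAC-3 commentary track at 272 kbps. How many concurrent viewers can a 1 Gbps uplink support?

Audio: 272 kbps = 0.272 Mbps.
Per-viewer media rate: 6.352 Mbps.
1 Gbps = 1,000 Mbps; 1,000 / 6.352 = 157.43 → 157 viewers.

157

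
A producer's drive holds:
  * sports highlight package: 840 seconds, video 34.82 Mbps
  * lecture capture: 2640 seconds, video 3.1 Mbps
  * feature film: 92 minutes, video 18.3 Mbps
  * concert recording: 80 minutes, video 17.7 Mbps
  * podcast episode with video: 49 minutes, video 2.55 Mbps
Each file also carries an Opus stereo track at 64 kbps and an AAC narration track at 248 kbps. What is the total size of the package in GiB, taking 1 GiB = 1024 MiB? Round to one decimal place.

27.5 GiB

Audio total: 64 + 248 = 312 kbps = 0.312 Mbps.
sports highlight package: 35.132 Mbps × 840 s = 29510.9 Mb
lecture capture: 3.412 Mbps × 2640 s = 9007.7 Mb
feature film: 18.612 Mbps × 5520 s = 102738.2 Mb
concert recording: 18.012 Mbps × 4800 s = 86457.6 Mb
podcast episode with video: 2.862 Mbps × 2940 s = 8414.3 Mb
Total: 236128.7 Mb = 29516.1 MB.
= 27.49 GiB.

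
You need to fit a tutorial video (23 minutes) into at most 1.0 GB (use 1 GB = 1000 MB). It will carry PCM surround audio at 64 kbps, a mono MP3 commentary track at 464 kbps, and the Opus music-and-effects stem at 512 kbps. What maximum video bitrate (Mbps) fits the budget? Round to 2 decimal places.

Budget: 1.0 GB = 8000.0 Mb.
23 min = 1380 s
Total bitrate budget: 8000.0 Mb / 1380 s = 5.797 Mbps.
Audio total: 64 + 464 + 512 = 1040 kbps = 1.040 Mbps.
Video: 5.797 − 1.040 = 4.757 Mbps.

4.76 Mbps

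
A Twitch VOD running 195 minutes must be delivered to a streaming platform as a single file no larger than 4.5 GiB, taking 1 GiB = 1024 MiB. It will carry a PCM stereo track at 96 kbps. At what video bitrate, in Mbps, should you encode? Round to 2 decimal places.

Budget: 4.5 GiB = 38654.7 Mb.
195 min = 11700 s
Total bitrate budget: 38654.7 Mb / 11700 s = 3.304 Mbps.
Audio: 96 kbps = 0.096 Mbps.
Video: 3.304 − 0.096 = 3.208 Mbps.

3.21 Mbps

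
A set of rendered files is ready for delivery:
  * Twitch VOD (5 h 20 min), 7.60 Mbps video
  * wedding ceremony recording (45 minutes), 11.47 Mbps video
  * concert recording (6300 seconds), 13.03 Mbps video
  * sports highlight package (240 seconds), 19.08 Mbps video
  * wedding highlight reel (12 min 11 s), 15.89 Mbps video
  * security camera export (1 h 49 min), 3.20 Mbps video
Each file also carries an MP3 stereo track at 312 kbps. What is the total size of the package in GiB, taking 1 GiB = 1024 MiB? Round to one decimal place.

Audio: 312 kbps = 0.312 Mbps.
Twitch VOD: 7.912 Mbps × 19200 s = 151910.4 Mb
wedding ceremony recording: 11.782 Mbps × 2700 s = 31811.4 Mb
concert recording: 13.342 Mbps × 6300 s = 84054.6 Mb
sports highlight package: 19.392 Mbps × 240 s = 4654.1 Mb
wedding highlight reel: 16.202 Mbps × 731 s = 11843.7 Mb
security camera export: 3.512 Mbps × 6540 s = 22968.5 Mb
Total: 307242.6 Mb = 38405.3 MB.
= 35.77 GiB.

35.8 GiB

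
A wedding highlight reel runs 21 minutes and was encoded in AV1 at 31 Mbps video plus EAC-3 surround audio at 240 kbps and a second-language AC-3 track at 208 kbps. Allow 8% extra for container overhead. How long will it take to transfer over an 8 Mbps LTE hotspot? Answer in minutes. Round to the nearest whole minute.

21 min = 1260 s
Audio total: 240 + 208 = 448 kbps = 0.448 Mbps.
Total bitrate: 31.448 Mbps.
File: 31.448 Mbps × 1260 s = 39624.5 Mb.
With 8% container overhead: ×1.08. → 42794.4 Mb.
At 8 Mbps: 42794.4 / 8 = 5349.3 s ≈ 89.2 minutes.

89 minutes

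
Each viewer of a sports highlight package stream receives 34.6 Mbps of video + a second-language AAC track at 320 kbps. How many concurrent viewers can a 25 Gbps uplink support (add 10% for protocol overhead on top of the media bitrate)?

650

Audio: 320 kbps = 0.320 Mbps.
Per-viewer media rate: 34.920 Mbps.
On the wire with 10% overhead: 38.412 Mbps.
25 Gbps = 25,000 Mbps; 25,000 / 38.412 = 650.84 → 650 viewers.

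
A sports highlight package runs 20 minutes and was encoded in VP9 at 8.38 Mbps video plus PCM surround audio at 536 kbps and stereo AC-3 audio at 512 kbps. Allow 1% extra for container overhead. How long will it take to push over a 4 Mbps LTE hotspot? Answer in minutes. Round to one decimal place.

20 min = 1200 s
Audio total: 536 + 512 = 1048 kbps = 1.048 Mbps.
Total bitrate: 9.428 Mbps.
File: 9.428 Mbps × 1200 s = 11313.6 Mb.
With 1% container overhead: ×1.01. → 11426.7 Mb.
At 4 Mbps: 11426.7 / 4 = 2856.7 s ≈ 47.6 minutes.

47.6 minutes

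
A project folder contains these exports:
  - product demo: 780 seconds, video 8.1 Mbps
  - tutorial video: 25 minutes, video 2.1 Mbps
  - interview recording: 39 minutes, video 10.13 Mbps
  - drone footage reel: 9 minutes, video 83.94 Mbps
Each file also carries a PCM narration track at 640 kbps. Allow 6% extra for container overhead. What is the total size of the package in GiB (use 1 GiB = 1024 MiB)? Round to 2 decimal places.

10.09 GiB

Audio: 640 kbps = 0.640 Mbps.
product demo: 8.740 Mbps × 780 s × 1.06 = 7226.2 Mb
tutorial video: 2.740 Mbps × 1500 s × 1.06 = 4356.6 Mb
interview recording: 10.770 Mbps × 2340 s × 1.06 = 26713.9 Mb
drone footage reel: 84.580 Mbps × 540 s × 1.06 = 48413.6 Mb
Total: 86710.3 Mb = 10838.8 MB.
= 10.09 GiB.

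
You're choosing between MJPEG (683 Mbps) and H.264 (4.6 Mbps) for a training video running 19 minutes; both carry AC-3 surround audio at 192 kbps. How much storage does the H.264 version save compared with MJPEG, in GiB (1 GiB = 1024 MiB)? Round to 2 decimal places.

90.03 GiB

19 min = 1140 s
Audio: 192 kbps = 0.192 Mbps.
MJPEG: 683.192 Mbps × 1140 s = 778838.9 Mb = 90.669 GiB.
H.264: 4.792 Mbps × 1140 s = 5462.9 Mb = 0.636 GiB.
Saving: 90.669 − 0.636 = 90.033 GiB.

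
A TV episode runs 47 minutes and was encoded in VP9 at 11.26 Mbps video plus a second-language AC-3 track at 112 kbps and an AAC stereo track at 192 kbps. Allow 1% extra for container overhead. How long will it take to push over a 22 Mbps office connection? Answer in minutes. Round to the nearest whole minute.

47 min = 2820 s
Audio total: 112 + 192 = 304 kbps = 0.304 Mbps.
Total bitrate: 11.564 Mbps.
File: 11.564 Mbps × 2820 s = 32610.5 Mb.
With 1% container overhead: ×1.01. → 32936.6 Mb.
At 22 Mbps: 32936.6 / 22 = 1497.1 s ≈ 25 minutes.

25 minutes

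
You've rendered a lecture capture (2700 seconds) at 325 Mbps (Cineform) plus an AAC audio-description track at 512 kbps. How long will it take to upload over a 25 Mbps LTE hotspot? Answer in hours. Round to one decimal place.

9.8 hours

Audio: 512 kbps = 0.512 Mbps.
Total bitrate: 325.512 Mbps.
File: 325.512 Mbps × 2700 s = 878882.4 Mb.
At 25 Mbps: 878882.4 / 25 = 35155.3 s ≈ 9.77 hours.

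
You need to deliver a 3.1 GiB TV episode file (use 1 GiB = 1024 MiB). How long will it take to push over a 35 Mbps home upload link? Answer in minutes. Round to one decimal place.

File: 3.1 GiB = 26628.8 Mb.
At 35 Mbps: 26628.8 / 35 = 760.8 s ≈ 12.7 minutes.

12.7 minutes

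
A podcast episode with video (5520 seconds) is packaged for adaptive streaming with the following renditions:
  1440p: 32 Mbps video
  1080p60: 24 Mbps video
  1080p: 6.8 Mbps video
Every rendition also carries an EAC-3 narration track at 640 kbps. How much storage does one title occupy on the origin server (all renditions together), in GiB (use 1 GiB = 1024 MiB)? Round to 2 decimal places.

Audio: 640 kbps = 0.640 Mbps.
Sum of rendition bitrates: (32+0.640) + (24+0.640) + (6.8+0.640) = 64.720 Mbps.
× 5520 s = 357,254 Mb = 44,657 MB = 41.59 GiB.

41.59 GiB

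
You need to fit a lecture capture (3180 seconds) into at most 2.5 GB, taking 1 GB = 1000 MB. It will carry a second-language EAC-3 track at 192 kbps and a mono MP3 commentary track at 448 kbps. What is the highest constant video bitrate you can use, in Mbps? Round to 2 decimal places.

5.65 Mbps

Budget: 2.5 GB = 20000.0 Mb.
Total bitrate budget: 20000.0 Mb / 3180 s = 6.289 Mbps.
Audio total: 192 + 448 = 640 kbps = 0.640 Mbps.
Video: 6.289 − 0.640 = 5.649 Mbps.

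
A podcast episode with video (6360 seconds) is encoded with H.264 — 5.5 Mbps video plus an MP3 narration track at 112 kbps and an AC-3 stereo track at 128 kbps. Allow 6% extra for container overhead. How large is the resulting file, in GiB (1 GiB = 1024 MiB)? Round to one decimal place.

Audio total: 112 + 128 = 240 kbps = 0.240 Mbps.
Total bitrate: 5.5 + 0.240 = 5.740 Mbps.
Stream data: 5.740 Mbps × 6360 s = 36506.4 Mb.
With 6% container overhead: ×1.06.
38,697 Mb = 4,837,098,000 bytes ÷ 1,073,741,824 = 4.505 GiB.

4.5 GiB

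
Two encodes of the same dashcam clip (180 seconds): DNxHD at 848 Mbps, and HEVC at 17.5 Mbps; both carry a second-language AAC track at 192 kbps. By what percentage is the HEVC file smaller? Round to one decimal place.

97.9%

Audio: 192 kbps = 0.192 Mbps.
DNxHD: 848.192 Mbps × 180 s = 152674.6 Mb = 19.084 GB.
HEVC: 17.692 Mbps × 180 s = 3184.6 Mb = 0.398 GB.
Reduction: (1 − 0.398/19.084) × 100 = 97.91%.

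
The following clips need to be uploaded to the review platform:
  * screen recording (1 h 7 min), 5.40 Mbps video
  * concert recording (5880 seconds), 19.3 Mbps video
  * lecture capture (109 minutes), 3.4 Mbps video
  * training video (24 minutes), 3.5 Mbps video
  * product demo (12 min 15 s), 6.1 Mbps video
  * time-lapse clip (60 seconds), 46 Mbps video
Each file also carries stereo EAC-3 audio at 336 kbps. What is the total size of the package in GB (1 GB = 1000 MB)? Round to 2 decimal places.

Audio: 336 kbps = 0.336 Mbps.
screen recording: 5.736 Mbps × 4020 s = 23058.7 Mb
concert recording: 19.636 Mbps × 5880 s = 115459.7 Mb
lecture capture: 3.736 Mbps × 6540 s = 24433.4 Mb
training video: 3.836 Mbps × 1440 s = 5523.8 Mb
product demo: 6.436 Mbps × 735 s = 4730.5 Mb
time-lapse clip: 46.336 Mbps × 60 s = 2780.2 Mb
Total: 175986.3 Mb = 21998.3 MB.
= 22.00 GB.

22.00 GB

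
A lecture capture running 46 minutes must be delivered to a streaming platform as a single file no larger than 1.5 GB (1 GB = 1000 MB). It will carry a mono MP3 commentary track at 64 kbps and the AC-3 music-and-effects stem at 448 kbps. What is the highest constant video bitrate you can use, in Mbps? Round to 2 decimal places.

Budget: 1.5 GB = 12000.0 Mb.
46 min = 2760 s
Total bitrate budget: 12000.0 Mb / 2760 s = 4.348 Mbps.
Audio total: 64 + 448 = 512 kbps = 0.512 Mbps.
Video: 4.348 − 0.512 = 3.836 Mbps.

3.84 Mbps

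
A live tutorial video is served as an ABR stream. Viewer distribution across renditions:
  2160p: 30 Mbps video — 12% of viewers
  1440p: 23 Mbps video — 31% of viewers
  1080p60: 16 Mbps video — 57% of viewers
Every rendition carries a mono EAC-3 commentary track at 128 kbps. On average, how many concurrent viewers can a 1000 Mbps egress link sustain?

Audio: 128 kbps = 0.128 Mbps.
Average per-viewer bitrate: 0.12×30.128 + 0.31×23.128 + 0.57×16.128 = 19.978 Mbps.
1000 Mbps = 1,000 Mbps; 1,000 / 19.978 = 50.06 → 50.

50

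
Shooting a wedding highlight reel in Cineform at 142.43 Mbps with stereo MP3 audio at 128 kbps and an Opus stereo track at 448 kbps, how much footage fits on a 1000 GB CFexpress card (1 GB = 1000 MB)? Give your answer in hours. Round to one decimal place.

15.5 hours

Audio total: 128 + 448 = 576 kbps = 0.576 Mbps.
Total bitrate: 142.43 + 0.576 = 143.006 Mbps.
Capacity: 1000 GB = 8,000,000 Mb.
Recording time: 8,000,000 / 143.006 = 55,942 s ≈ 15.5 hours.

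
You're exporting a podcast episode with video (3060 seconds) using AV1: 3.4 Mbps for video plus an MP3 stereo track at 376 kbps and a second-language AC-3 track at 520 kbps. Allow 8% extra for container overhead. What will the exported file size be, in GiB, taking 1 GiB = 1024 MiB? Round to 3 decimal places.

Audio total: 376 + 520 = 896 kbps = 0.896 Mbps.
Total bitrate: 3.4 + 0.896 = 4.296 Mbps.
Stream data: 4.296 Mbps × 3060 s = 13145.8 Mb.
With 8% container overhead: ×1.08.
14,197 Mb = 1,774,677,600 bytes ÷ 1,073,741,824 = 1.653 GiB.

1.653 GiB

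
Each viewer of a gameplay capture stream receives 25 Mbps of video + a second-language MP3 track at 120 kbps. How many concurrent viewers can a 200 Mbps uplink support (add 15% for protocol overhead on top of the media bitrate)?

6

Audio: 120 kbps = 0.120 Mbps.
Per-viewer media rate: 25.120 Mbps.
On the wire with 15% overhead: 28.888 Mbps.
200 Mbps = 200.0 Mbps; 200.0 / 28.888 = 6.92 → 6 viewers.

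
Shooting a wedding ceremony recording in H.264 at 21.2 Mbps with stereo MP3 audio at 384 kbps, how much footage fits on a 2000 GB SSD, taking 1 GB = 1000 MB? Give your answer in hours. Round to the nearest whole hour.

206 hours

Audio: 384 kbps = 0.384 Mbps.
Total bitrate: 21.2 + 0.384 = 21.584 Mbps.
Capacity: 2000 GB = 16,000,000 Mb.
Recording time: 16,000,000 / 21.584 = 741,290 s ≈ 206 hours.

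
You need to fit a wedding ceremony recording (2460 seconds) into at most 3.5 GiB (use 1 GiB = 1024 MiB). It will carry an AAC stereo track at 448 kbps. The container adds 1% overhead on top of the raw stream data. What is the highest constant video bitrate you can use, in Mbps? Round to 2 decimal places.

Budget: 3.5 GiB = 30064.8 Mb.
Stream payload after overhead: 30064.8 / 1.01 = 29767.1 Mb.
Total bitrate budget: 29767.1 Mb / 2460 s = 12.100 Mbps.
Audio: 448 kbps = 0.448 Mbps.
Video: 12.100 − 0.448 = 11.652 Mbps.

11.65 Mbps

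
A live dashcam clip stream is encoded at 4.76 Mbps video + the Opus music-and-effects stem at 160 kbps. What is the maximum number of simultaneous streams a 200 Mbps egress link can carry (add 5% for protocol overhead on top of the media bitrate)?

Audio: 160 kbps = 0.160 Mbps.
Per-viewer media rate: 4.920 Mbps.
On the wire with 5% overhead: 5.166 Mbps.
200 Mbps = 200.0 Mbps; 200.0 / 5.166 = 38.71 → 38 viewers.

38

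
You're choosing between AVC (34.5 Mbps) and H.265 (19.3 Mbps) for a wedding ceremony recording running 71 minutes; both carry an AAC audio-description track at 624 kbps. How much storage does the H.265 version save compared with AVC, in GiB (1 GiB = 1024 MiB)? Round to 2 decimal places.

7.54 GiB

71 min = 4260 s
Audio: 624 kbps = 0.624 Mbps.
AVC: 35.124 Mbps × 4260 s = 149628.2 Mb = 17.419 GiB.
H.265: 19.924 Mbps × 4260 s = 84876.2 Mb = 9.881 GiB.
Saving: 17.419 − 9.881 = 7.538 GiB.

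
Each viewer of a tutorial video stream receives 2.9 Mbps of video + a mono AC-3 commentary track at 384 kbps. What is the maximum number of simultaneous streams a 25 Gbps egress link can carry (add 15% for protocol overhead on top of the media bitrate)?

6619

Audio: 384 kbps = 0.384 Mbps.
Per-viewer media rate: 3.284 Mbps.
On the wire with 15% overhead: 3.777 Mbps.
25 Gbps = 25,000 Mbps; 25,000 / 3.777 = 6619.71 → 6619 viewers.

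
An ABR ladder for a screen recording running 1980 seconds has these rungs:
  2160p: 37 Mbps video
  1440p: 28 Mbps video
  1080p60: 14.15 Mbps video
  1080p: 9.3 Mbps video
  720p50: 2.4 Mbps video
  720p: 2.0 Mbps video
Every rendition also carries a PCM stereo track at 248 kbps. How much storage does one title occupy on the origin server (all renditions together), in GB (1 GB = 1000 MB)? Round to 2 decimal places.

23.35 GB

Audio: 248 kbps = 0.248 Mbps.
Sum of rendition bitrates: (37+0.248) + (28+0.248) + (14.15+0.248) + (9.3+0.248) + (2.4+0.248) + (2.0+0.248) = 94.338 Mbps.
× 1980 s = 186,789 Mb = 23,349 MB = 23.35 GB.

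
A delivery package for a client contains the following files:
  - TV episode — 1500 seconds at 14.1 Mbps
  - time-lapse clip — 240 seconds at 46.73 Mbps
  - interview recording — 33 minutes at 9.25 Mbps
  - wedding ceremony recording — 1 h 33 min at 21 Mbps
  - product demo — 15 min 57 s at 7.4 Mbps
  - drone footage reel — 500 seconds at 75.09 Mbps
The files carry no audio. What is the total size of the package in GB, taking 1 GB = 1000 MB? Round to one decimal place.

TV episode: 14.100 Mbps × 1500 s = 21150.0 Mb
time-lapse clip: 46.730 Mbps × 240 s = 11215.2 Mb
interview recording: 9.250 Mbps × 1980 s = 18315.0 Mb
wedding ceremony recording: 21.000 Mbps × 5580 s = 117180.0 Mb
product demo: 7.400 Mbps × 957 s = 7081.8 Mb
drone footage reel: 75.090 Mbps × 500 s = 37545.0 Mb
Total: 212487.0 Mb = 26560.9 MB.
= 26.56 GB.

26.6 GB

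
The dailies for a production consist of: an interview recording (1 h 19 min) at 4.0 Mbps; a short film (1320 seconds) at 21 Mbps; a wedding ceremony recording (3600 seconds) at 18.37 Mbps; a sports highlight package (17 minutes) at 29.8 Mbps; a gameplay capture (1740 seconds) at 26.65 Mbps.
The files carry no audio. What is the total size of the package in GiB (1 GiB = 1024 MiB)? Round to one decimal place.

22.1 GiB

interview recording: 4.000 Mbps × 4740 s = 18960.0 Mb
short film: 21.000 Mbps × 1320 s = 27720.0 Mb
wedding ceremony recording: 18.370 Mbps × 3600 s = 66132.0 Mb
sports highlight package: 29.800 Mbps × 1020 s = 30396.0 Mb
gameplay capture: 26.650 Mbps × 1740 s = 46371.0 Mb
Total: 189579.0 Mb = 23697.4 MB.
= 22.07 GiB.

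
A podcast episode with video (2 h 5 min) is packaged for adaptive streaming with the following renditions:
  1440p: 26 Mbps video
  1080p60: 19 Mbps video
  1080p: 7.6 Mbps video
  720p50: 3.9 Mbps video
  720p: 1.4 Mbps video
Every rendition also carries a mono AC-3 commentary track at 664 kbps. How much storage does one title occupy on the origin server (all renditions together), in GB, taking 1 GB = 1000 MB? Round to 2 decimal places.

57.39 GB

2 h 5 min = 125 min = 7500 s
Audio: 664 kbps = 0.664 Mbps.
Sum of rendition bitrates: (26+0.664) + (19+0.664) + (7.6+0.664) + (3.9+0.664) + (1.4+0.664) = 61.220 Mbps.
× 7500 s = 459,150 Mb = 57,394 MB = 57.39 GB.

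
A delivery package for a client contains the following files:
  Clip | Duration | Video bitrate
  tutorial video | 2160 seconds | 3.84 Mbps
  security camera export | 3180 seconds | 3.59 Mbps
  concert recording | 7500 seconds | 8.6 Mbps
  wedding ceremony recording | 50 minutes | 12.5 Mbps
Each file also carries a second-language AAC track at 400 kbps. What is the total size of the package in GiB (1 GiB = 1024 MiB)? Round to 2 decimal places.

Audio: 400 kbps = 0.400 Mbps.
tutorial video: 4.240 Mbps × 2160 s = 9158.4 Mb
security camera export: 3.990 Mbps × 3180 s = 12688.2 Mb
concert recording: 9.000 Mbps × 7500 s = 67500.0 Mb
wedding ceremony recording: 12.900 Mbps × 3000 s = 38700.0 Mb
Total: 128046.6 Mb = 16005.8 MB.
= 14.91 GiB.

14.91 GiB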